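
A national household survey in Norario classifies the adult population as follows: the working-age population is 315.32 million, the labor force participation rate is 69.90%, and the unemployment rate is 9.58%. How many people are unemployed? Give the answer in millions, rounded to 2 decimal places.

Labor force = 0.6990 × 315.32 = 220.41 million.
Unemployed = 0.0958 × 220.41 ≈ 21.12 million.

About 21.12 million are unemployed.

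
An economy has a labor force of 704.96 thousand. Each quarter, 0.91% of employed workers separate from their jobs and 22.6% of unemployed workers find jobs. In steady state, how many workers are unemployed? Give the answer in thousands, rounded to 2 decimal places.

About 27.29 thousand are unemployed in steady state.

Steady-state unemployment rate u* = s/(s+f) = 0.91/(0.91+22.6) = 0.038707.
Unemployed = u* × labor force = 0.038707 × 704.96 ≈ 27.29 thousand.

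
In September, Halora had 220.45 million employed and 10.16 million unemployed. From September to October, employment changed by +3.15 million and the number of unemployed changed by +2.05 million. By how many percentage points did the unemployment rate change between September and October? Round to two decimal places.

September: labor force = 220.45 + 10.16 = 230.61; u = 10.16/230.61 = 4.41%.
October: labor force = 223.60 + 12.21 = 235.81; u = 12.21/235.81 = 5.18%.
Change = 5.18% − 4.41% = +0.77 pp.

The unemployment rate changed by +0.77 percentage points.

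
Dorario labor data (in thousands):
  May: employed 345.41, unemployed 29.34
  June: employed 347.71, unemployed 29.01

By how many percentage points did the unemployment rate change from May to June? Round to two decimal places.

May: labor force = 345.41 + 29.34 = 374.75; u = 29.34/374.75 = 7.83%.
June: labor force = 347.71 + 29.01 = 376.72; u = 29.01/376.72 = 7.70%.
Change = 7.70% − 7.83% = −0.13 pp.

The unemployment rate changed by −0.13 percentage points.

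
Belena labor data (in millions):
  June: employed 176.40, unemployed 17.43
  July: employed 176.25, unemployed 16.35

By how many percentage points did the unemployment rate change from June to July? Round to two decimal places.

June: labor force = 176.40 + 17.43 = 193.83; u = 17.43/193.83 = 8.99%.
July: labor force = 176.25 + 16.35 = 192.60; u = 16.35/192.60 = 8.49%.
Change = 8.49% − 8.99% = −0.50 pp.

The unemployment rate changed by −0.50 percentage points.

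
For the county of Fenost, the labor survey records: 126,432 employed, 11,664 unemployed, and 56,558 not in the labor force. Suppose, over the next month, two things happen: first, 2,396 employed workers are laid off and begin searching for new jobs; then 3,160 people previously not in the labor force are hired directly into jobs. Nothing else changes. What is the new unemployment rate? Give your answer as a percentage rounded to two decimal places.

New unemployment rate ≈ 9.95%.

Initially, labor force = 126,432 + 11,664 = 138,096, so u = 11,664/138,096 = 8.45%.
After the first change, employed falls and unemployed rises by 2,396; labor force unchanged → E = 124,036, U = 14,060, labor force = 138,096.
After the second change, employed and labor force both rise by 3,160; unemployed unchanged → E = 127,196, U = 14,060, labor force = 141,256.
New unemployment rate = 14,060 / 141,256 = 9.95%.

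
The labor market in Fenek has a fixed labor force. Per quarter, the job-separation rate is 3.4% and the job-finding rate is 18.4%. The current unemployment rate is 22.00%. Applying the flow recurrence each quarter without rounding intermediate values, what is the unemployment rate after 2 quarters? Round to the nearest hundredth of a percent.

With a fixed labor force, u_{t+1} = u_t + s·(1−u_t) − f·u_t = u_t·(1−s−f) + s.
Here 1−s−f = 0.782 and s = 0.034.
u_1 = 0.220000 × 0.782 + 0.034 = 0.206040.
u_2 = 0.206040 × 0.782 + 0.034 = 0.195123.

Unemployment rate after two quarters ≈ 19.51%.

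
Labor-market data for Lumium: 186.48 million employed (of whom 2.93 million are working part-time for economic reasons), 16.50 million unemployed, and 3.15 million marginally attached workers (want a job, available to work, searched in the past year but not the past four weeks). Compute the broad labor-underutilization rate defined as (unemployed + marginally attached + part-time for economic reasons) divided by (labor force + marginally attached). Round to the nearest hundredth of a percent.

Broad underutilization rate ≈ 10.95%.

Labor force = 186.48 + 16.50 = 202.98 million.
Numerator = 16.50 + 3.15 + 2.93 = 22.58 million.
Denominator = 202.98 + 3.15 = 206.13 million.
Broad rate = 22.58 / 206.13 = 10.95%.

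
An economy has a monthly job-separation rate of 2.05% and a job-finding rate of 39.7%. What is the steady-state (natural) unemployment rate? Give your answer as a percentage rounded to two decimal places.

At steady state the flows balance: s·E = f·U, so U/(E+U) = s/(s+f).
u* = 2.05 / (2.05 + 39.7) = 2.05 / 41.75 = 4.91%.

Steady-state unemployment rate ≈ 4.91%.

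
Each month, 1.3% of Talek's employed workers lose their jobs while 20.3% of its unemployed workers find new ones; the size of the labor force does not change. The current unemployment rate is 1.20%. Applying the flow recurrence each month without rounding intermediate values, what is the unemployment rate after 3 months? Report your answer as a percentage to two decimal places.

Unemployment rate after three months ≈ 3.70%.

With a fixed labor force, u_{t+1} = u_t + s·(1−u_t) − f·u_t = u_t·(1−s−f) + s.
Here 1−s−f = 0.784 and s = 0.013.
u_1 = 0.012000 × 0.784 + 0.013 = 0.022408.
u_2 = 0.022408 × 0.784 + 0.013 = 0.030568.
u_3 = 0.030568 × 0.784 + 0.013 = 0.036965.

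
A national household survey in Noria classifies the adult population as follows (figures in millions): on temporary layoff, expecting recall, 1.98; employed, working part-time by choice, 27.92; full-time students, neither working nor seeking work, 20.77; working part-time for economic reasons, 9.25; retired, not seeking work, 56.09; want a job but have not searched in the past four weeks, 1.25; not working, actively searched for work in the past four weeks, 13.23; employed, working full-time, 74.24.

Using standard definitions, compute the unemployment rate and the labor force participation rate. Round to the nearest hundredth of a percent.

Unemployment rate ≈ 12.01%; labor force participation rate ≈ 61.85%.

Employed = 27.92 + 9.25 + 74.24 = 111.41 million (anyone who worked, including part-time for economic reasons, counts as employed).
Unemployed = 1.98 + 13.23 = 15.21 million (jobless and actively searching, or on temporary layoff).
Labor force = 111.41 + 15.21 = 126.62 million.
Not in labor force = 20.77 + 56.09 + 1.25 = 78.11 million (those not working and not actively searching are outside the labor force — including those who want a job but have given up searching).
Civilian working-age population = 126.62 + 78.11 = 204.73 million.
Unemployment rate = 15.21 / 126.62 = 12.01%.
Labor force participation rate = 126.62 / 204.73 = 61.85%.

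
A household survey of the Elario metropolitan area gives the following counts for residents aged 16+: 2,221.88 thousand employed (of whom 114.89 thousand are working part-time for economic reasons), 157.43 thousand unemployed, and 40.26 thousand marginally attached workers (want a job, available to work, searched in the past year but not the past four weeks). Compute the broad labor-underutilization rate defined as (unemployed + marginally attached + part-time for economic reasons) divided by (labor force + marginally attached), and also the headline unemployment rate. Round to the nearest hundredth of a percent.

Labor force = 2,221.88 + 157.43 = 2,379.31 thousand.
Numerator = 157.43 + 40.26 + 114.89 = 312.58 thousand.
Denominator = 2,379.31 + 40.26 = 2,419.57 thousand.
Broad rate = 312.58 / 2,419.57 = 12.92%.
Headline unemployment rate = 157.43 / 2,379.31 = 6.62%.

Broad underutilization rate ≈ 12.92%; headline unemployment rate ≈ 6.62%.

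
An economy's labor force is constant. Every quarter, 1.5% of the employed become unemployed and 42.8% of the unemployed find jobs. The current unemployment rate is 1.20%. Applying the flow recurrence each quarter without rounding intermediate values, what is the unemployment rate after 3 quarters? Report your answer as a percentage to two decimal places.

Unemployment rate after three quarters ≈ 3.01%.

With a fixed labor force, u_{t+1} = u_t + s·(1−u_t) − f·u_t = u_t·(1−s−f) + s.
Here 1−s−f = 0.557 and s = 0.015.
u_1 = 0.012000 × 0.557 + 0.015 = 0.021684.
u_2 = 0.021684 × 0.557 + 0.015 = 0.027078.
u_3 = 0.027078 × 0.557 + 0.015 = 0.030082.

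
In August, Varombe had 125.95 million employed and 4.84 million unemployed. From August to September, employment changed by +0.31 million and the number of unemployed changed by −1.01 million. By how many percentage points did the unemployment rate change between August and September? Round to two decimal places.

The unemployment rate changed by −0.76 percentage points.

August: labor force = 125.95 + 4.84 = 130.79; u = 4.84/130.79 = 3.70%.
September: labor force = 126.26 + 3.83 = 130.09; u = 3.83/130.09 = 2.94%.
Change = 2.94% − 3.70% = −0.76 pp.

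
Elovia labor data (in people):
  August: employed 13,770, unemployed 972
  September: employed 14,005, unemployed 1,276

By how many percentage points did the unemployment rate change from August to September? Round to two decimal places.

The unemployment rate changed by +1.76 percentage points.

August: labor force = 13,770 + 972 = 14,742; u = 972/14,742 = 6.59%.
September: labor force = 14,005 + 1,276 = 15,281; u = 1,276/15,281 = 8.35%.
Change = 8.35% − 6.59% = +1.76 pp.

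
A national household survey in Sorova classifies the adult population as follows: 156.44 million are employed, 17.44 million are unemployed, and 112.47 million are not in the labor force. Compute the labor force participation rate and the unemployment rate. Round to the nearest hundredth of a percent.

Labor force participation rate ≈ 60.72%; unemployment rate ≈ 10.03%.

Labor force = employed + unemployed = 156.44 + 17.44 = 173.88 million.
Working-age population = 173.88 + 112.47 = 286.35 million.
Unemployment rate = 17.44 / 173.88 = 10.03%.
Labor force participation rate = 173.88 / 286.35 = 60.72%.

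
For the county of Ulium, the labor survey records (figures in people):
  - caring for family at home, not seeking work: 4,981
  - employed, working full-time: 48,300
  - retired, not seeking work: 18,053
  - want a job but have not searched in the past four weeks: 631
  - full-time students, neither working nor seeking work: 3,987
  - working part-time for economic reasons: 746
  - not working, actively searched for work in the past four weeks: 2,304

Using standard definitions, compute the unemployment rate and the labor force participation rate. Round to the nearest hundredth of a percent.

Employed = 48,300 + 746 = 49,046 (anyone who worked, including part-time for economic reasons, counts as employed).
Unemployed = 2,304.
Labor force = 49,046 + 2,304 = 51,350.
Not in labor force = 4,981 + 18,053 + 631 + 3,987 = 27,652 (those not working and not actively searching are outside the labor force — including those who want a job but have given up searching).
Civilian working-age population = 51,350 + 27,652 = 79,002.
Unemployment rate = 2,304 / 51,350 = 4.49%.
Labor force participation rate = 51,350 / 79,002 = 65.00%.

Unemployment rate ≈ 4.49%; labor force participation rate ≈ 65.00%.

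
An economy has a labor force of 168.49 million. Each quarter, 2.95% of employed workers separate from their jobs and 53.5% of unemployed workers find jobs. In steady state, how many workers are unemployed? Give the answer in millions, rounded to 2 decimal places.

Steady-state unemployment rate u* = s/(s+f) = 2.95/(2.95+53.5) = 0.052259.
Unemployed = u* × labor force = 0.052259 × 168.49 ≈ 8.81 million.

About 8.81 million are unemployed in steady state.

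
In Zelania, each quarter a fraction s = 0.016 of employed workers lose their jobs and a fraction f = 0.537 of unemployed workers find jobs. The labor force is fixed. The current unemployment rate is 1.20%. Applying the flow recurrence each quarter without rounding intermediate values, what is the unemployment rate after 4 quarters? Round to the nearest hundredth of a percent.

With a fixed labor force, u_{t+1} = u_t + s·(1−u_t) − f·u_t = u_t·(1−s−f) + s.
Here 1−s−f = 0.447 and s = 0.016.
u_1 = 0.012000 × 0.447 + 0.016 = 0.021364.
u_2 = 0.021364 × 0.447 + 0.016 = 0.025550.
u_3 = 0.025550 × 0.447 + 0.016 = 0.027421.
u_4 = 0.027421 × 0.447 + 0.016 = 0.028257.

Unemployment rate after four quarters ≈ 2.83%.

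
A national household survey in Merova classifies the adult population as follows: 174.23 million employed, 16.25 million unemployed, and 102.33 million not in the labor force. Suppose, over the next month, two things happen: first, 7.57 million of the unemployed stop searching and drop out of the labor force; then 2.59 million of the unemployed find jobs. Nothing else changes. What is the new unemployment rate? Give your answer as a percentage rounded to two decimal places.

Initially, labor force = 174.23 + 16.25 = 190.48 million, so u = 16.25/190.48 = 8.53%.
After the first change, unemployed and labor force both fall by 7.57 → E = 174.23, U = 8.68, labor force = 182.91 million.
After the second change, unemployed falls and employed rises by 2.59; labor force unchanged → E = 176.82, U = 6.09, labor force = 182.91 million.
New unemployment rate = 6.09 / 182.91 = 3.33%.

New unemployment rate ≈ 3.33%.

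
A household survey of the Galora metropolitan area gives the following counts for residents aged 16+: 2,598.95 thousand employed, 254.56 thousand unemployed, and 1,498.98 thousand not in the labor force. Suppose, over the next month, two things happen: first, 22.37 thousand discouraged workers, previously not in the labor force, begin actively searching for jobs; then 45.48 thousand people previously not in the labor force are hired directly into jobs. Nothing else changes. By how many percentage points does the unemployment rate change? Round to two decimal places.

Initially, labor force = 2,598.95 + 254.56 = 2,853.51 thousand, so u = 254.56/2,853.51 = 8.92%.
After the first change, unemployed and labor force both rise by 22.37 → E = 2,598.95, U = 276.93, labor force = 2,875.88 thousand.
After the second change, employed and labor force both rise by 45.48; unemployed unchanged → E = 2,644.43, U = 276.93, labor force = 2,921.36 thousand.
New unemployment rate = 276.93 / 2,921.36 = 9.48%.
Change = 9.48% − 8.92% = +0.56 percentage points.

The unemployment rate changes by +0.56 percentage points.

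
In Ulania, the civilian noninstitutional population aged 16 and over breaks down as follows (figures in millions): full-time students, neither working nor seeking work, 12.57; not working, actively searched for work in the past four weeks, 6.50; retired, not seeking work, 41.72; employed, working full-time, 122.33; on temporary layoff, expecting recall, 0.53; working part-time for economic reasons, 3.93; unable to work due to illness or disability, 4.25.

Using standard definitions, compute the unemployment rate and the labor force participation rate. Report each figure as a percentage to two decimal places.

Employed = 122.33 + 3.93 = 126.26 million (anyone who worked, including part-time for economic reasons, counts as employed).
Unemployed = 6.50 + 0.53 = 7.03 million (jobless and actively searching, or on temporary layoff).
Labor force = 126.26 + 7.03 = 133.29 million.
Not in labor force = 12.57 + 41.72 + 4.25 = 58.54 million (those not working and not actively searching are outside the labor force).
Civilian working-age population = 133.29 + 58.54 = 191.83 million.
Unemployment rate = 7.03 / 133.29 = 5.27%.
Labor force participation rate = 133.29 / 191.83 = 69.48%.

Unemployment rate ≈ 5.27%; labor force participation rate ≈ 69.48%.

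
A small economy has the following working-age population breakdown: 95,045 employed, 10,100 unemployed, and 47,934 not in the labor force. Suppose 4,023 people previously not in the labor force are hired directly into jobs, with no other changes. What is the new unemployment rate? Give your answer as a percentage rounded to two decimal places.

New unemployment rate ≈ 9.25%.

Initially, labor force = 95,045 + 10,100 = 105,145, so u = 10,100/105,145 = 9.61%.
After the change, employed and labor force both rise by 4,023; unemployed unchanged → E = 99,068, U = 10,100, labor force = 109,168.
New unemployment rate = 10,100 / 109,168 = 9.25%.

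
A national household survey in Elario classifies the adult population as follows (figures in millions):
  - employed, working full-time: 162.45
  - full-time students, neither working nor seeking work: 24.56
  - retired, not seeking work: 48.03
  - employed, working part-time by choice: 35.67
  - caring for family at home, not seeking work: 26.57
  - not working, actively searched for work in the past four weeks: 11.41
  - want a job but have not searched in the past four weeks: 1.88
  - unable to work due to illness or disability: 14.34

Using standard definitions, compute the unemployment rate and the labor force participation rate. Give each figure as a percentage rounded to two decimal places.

Employed = 162.45 + 35.67 = 198.12 million.
Unemployed = 11.41 million.
Labor force = 198.12 + 11.41 = 209.53 million.
Not in labor force = 24.56 + 48.03 + 26.57 + 1.88 + 14.34 = 115.38 million (those not working and not actively searching are outside the labor force — including those who want a job but have given up searching).
Civilian working-age population = 209.53 + 115.38 = 324.91 million.
Unemployment rate = 11.41 / 209.53 = 5.45%.
Labor force participation rate = 209.53 / 324.91 = 64.49%.

Unemployment rate ≈ 5.45%; labor force participation rate ≈ 64.49%.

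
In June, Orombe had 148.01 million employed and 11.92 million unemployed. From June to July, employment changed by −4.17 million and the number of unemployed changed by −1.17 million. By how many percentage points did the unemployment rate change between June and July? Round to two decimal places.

June: labor force = 148.01 + 11.92 = 159.93; u = 11.92/159.93 = 7.45%.
July: labor force = 143.84 + 10.75 = 154.59; u = 10.75/154.59 = 6.95%.
Change = 6.95% − 7.45% = −0.50 pp.

The unemployment rate changed by −0.50 percentage points.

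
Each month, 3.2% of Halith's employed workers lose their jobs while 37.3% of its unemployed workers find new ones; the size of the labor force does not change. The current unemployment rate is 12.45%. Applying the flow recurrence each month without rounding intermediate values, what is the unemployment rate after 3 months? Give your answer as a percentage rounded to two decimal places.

With a fixed labor force, u_{t+1} = u_t + s·(1−u_t) − f·u_t = u_t·(1−s−f) + s.
Here 1−s−f = 0.595 and s = 0.032.
u_1 = 0.124500 × 0.595 + 0.032 = 0.106077.
u_2 = 0.106077 × 0.595 + 0.032 = 0.095116.
u_3 = 0.095116 × 0.595 + 0.032 = 0.088594.

Unemployment rate after three months ≈ 8.86%.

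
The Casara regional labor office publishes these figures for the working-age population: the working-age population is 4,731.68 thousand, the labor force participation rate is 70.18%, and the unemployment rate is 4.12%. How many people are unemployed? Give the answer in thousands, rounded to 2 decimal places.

Labor force = 0.7018 × 4,731.68 = 3,320.69 thousand.
Unemployed = 0.0412 × 3,320.69 ≈ 136.81 thousand.

About 136.81 thousand are unemployed.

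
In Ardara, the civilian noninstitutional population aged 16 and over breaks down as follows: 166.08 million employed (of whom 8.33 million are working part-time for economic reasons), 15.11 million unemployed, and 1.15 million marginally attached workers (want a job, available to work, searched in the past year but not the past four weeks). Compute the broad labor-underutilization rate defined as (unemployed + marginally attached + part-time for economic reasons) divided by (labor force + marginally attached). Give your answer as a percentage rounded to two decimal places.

Labor force = 166.08 + 15.11 = 181.19 million.
Numerator = 15.11 + 1.15 + 8.33 = 24.59 million.
Denominator = 181.19 + 1.15 = 182.34 million.
Broad rate = 24.59 / 182.34 = 13.49%.

Broad underutilization rate ≈ 13.49%.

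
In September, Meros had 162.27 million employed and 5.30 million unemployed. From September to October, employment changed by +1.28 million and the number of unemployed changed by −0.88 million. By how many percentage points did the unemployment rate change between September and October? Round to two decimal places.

The unemployment rate changed by −0.53 percentage points.

September: labor force = 162.27 + 5.30 = 167.57; u = 5.30/167.57 = 3.16%.
October: labor force = 163.55 + 4.42 = 167.97; u = 4.42/167.97 = 2.63%.
Change = 2.63% − 3.16% = −0.53 pp.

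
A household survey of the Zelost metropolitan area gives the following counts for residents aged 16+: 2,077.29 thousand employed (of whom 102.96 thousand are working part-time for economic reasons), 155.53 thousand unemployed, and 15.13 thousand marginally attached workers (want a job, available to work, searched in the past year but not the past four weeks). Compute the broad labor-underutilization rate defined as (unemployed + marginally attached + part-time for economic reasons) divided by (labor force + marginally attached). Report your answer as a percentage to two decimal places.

Broad underutilization rate ≈ 12.17%.

Labor force = 2,077.29 + 155.53 = 2,232.82 thousand.
Numerator = 155.53 + 15.13 + 102.96 = 273.62 thousand.
Denominator = 2,232.82 + 15.13 = 2,247.95 thousand.
Broad rate = 273.62 / 2,247.95 = 12.17%.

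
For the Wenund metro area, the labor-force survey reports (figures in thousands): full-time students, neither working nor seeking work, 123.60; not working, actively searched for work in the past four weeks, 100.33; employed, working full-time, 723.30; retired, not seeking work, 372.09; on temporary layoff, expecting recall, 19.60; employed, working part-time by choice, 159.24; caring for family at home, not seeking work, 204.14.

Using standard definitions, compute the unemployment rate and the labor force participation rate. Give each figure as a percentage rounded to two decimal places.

Employed = 723.30 + 159.24 = 882.54 thousand.
Unemployed = 100.33 + 19.60 = 119.93 thousand (jobless and actively searching, or on temporary layoff).
Labor force = 882.54 + 119.93 = 1,002.47 thousand.
Not in labor force = 123.60 + 372.09 + 204.14 = 699.83 thousand (those not working and not actively searching are outside the labor force).
Civilian working-age population = 1,002.47 + 699.83 = 1,702.30 thousand.
Unemployment rate = 119.93 / 1,002.47 = 11.96%.
Labor force participation rate = 1,002.47 / 1,702.30 = 58.89%.

Unemployment rate ≈ 11.96%; labor force participation rate ≈ 58.89%.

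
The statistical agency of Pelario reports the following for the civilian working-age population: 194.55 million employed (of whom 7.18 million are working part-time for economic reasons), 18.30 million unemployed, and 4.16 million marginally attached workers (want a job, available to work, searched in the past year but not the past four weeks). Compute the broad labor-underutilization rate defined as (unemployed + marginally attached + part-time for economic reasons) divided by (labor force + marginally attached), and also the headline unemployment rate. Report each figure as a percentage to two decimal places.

Broad underutilization rate ≈ 13.66%; headline unemployment rate ≈ 8.60%.

Labor force = 194.55 + 18.30 = 212.85 million.
Numerator = 18.30 + 4.16 + 7.18 = 29.64 million.
Denominator = 212.85 + 4.16 = 217.01 million.
Broad rate = 29.64 / 217.01 = 13.66%.
Headline unemployment rate = 18.30 / 212.85 = 8.60%.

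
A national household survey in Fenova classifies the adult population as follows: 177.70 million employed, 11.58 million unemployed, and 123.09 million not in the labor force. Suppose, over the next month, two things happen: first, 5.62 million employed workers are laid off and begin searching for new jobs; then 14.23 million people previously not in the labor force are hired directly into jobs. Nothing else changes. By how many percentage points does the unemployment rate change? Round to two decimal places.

The unemployment rate changes by +2.33 percentage points.

Initially, labor force = 177.70 + 11.58 = 189.28 million, so u = 11.58/189.28 = 6.12%.
After the first change, employed falls and unemployed rises by 5.62; labor force unchanged → E = 172.08, U = 17.20, labor force = 189.28 million.
After the second change, employed and labor force both rise by 14.23; unemployed unchanged → E = 186.31, U = 17.20, labor force = 203.51 million.
New unemployment rate = 17.20 / 203.51 = 8.45%.
Change = 8.45% − 6.12% = +2.33 percentage points.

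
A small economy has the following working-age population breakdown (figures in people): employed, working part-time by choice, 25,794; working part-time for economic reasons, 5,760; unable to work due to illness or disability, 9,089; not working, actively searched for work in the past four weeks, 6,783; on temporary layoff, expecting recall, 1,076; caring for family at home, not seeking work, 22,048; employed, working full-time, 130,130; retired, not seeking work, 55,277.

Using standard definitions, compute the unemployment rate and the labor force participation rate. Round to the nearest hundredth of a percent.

Unemployment rate ≈ 4.64%; labor force participation rate ≈ 66.24%.

Employed = 25,794 + 5,760 + 130,130 = 161,684 (anyone who worked, including part-time for economic reasons, counts as employed).
Unemployed = 6,783 + 1,076 = 7,859 (jobless and actively searching, or on temporary layoff).
Labor force = 161,684 + 7,859 = 169,543.
Not in labor force = 9,089 + 22,048 + 55,277 = 86,414 (those not working and not actively searching are outside the labor force).
Civilian working-age population = 169,543 + 86,414 = 255,957.
Unemployment rate = 7,859 / 169,543 = 4.64%.
Labor force participation rate = 169,543 / 255,957 = 66.24%.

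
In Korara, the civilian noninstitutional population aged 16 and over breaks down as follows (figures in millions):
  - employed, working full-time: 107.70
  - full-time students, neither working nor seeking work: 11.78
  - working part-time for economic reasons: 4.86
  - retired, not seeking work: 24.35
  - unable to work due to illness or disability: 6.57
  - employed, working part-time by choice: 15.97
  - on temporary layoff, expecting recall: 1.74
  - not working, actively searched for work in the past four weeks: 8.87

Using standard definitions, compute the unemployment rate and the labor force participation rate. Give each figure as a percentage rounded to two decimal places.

Unemployment rate ≈ 7.63%; labor force participation rate ≈ 76.52%.

Employed = 107.70 + 4.86 + 15.97 = 128.53 million (anyone who worked, including part-time for economic reasons, counts as employed).
Unemployed = 1.74 + 8.87 = 10.61 million (jobless and actively searching, or on temporary layoff).
Labor force = 128.53 + 10.61 = 139.14 million.
Not in labor force = 11.78 + 24.35 + 6.57 = 42.70 million (those not working and not actively searching are outside the labor force).
Civilian working-age population = 139.14 + 42.70 = 181.84 million.
Unemployment rate = 10.61 / 139.14 = 7.63%.
Labor force participation rate = 139.14 / 181.84 = 76.52%.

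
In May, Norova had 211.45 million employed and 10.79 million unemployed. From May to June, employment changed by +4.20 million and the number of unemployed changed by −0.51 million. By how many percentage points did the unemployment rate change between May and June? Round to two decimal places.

May: labor force = 211.45 + 10.79 = 222.24; u = 10.79/222.24 = 4.86%.
June: labor force = 215.65 + 10.28 = 225.93; u = 10.28/225.93 = 4.55%.
Change = 4.55% − 4.86% = −0.31 pp.

The unemployment rate changed by −0.31 percentage points.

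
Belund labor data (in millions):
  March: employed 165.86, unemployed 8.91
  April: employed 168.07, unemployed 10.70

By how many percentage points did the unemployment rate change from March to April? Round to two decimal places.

March: labor force = 165.86 + 8.91 = 174.77; u = 8.91/174.77 = 5.10%.
April: labor force = 168.07 + 10.70 = 178.77; u = 10.70/178.77 = 5.99%.
Change = 5.99% − 5.10% = +0.89 pp.

The unemployment rate changed by +0.89 percentage points.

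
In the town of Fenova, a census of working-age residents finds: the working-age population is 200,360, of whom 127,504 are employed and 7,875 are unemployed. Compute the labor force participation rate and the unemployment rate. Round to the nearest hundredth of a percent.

Labor force participation rate ≈ 67.57%; unemployment rate ≈ 5.82%.

Labor force = employed + unemployed = 127,504 + 7,875 = 135,379.
Unemployment rate = 7,875 / 135,379 = 5.82%.
Labor force participation rate = 135,379 / 200,360 = 67.57%.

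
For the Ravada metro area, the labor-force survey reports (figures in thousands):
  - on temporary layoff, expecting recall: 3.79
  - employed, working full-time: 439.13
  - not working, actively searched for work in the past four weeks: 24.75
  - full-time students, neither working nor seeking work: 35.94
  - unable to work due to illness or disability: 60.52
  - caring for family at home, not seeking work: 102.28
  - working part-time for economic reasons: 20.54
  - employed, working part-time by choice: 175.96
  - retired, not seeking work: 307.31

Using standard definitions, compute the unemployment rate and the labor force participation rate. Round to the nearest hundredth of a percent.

Unemployment rate ≈ 4.30%; labor force participation rate ≈ 56.76%.

Employed = 439.13 + 20.54 + 175.96 = 635.63 thousand (anyone who worked, including part-time for economic reasons, counts as employed).
Unemployed = 3.79 + 24.75 = 28.54 thousand (jobless and actively searching, or on temporary layoff).
Labor force = 635.63 + 28.54 = 664.17 thousand.
Not in labor force = 35.94 + 60.52 + 102.28 + 307.31 = 506.05 thousand (those not working and not actively searching are outside the labor force).
Civilian working-age population = 664.17 + 506.05 = 1,170.22 thousand.
Unemployment rate = 28.54 / 664.17 = 4.30%.
Labor force participation rate = 664.17 / 1,170.22 = 56.76%.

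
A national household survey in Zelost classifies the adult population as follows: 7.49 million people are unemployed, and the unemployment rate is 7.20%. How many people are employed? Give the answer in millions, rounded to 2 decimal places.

Labor force = U / u = 7.49 / 0.0720 ≈ 104.03 million.
Employed = labor force − unemployed = 104.03 − 7.49 = 96.54 million.

About 96.54 million are employed.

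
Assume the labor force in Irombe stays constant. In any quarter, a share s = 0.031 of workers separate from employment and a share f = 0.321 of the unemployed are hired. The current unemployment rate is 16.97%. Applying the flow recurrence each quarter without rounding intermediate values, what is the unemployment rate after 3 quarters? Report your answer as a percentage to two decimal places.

Unemployment rate after three quarters ≈ 11.03%.

With a fixed labor force, u_{t+1} = u_t + s·(1−u_t) − f·u_t = u_t·(1−s−f) + s.
Here 1−s−f = 0.648 and s = 0.031.
u_1 = 0.169700 × 0.648 + 0.031 = 0.140966.
u_2 = 0.140966 × 0.648 + 0.031 = 0.122346.
u_3 = 0.122346 × 0.648 + 0.031 = 0.110280.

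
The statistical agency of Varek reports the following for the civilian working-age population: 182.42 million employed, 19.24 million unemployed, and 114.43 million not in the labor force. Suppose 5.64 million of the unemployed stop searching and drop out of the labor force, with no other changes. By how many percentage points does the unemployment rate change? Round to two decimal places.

The unemployment rate changes by −2.60 percentage points.

Initially, labor force = 182.42 + 19.24 = 201.66 million, so u = 19.24/201.66 = 9.54%.
After the change, unemployed and labor force both fall by 5.64 → E = 182.42, U = 13.60, labor force = 196.02 million.
New unemployment rate = 13.60 / 196.02 = 6.94%.
Change = 6.94% − 9.54% = −2.60 percentage points.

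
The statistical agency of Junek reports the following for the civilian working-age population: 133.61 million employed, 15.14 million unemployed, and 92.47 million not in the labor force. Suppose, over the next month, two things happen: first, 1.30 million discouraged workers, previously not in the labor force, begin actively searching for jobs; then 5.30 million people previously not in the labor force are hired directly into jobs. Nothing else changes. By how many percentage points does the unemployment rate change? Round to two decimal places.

The unemployment rate changes by +0.40 percentage points.

Initially, labor force = 133.61 + 15.14 = 148.75 million, so u = 15.14/148.75 = 10.18%.
After the first change, unemployed and labor force both rise by 1.30 → E = 133.61, U = 16.44, labor force = 150.05 million.
After the second change, employed and labor force both rise by 5.30; unemployed unchanged → E = 138.91, U = 16.44, labor force = 155.35 million.
New unemployment rate = 16.44 / 155.35 = 10.58%.
Change = 10.58% − 10.18% = +0.40 percentage points.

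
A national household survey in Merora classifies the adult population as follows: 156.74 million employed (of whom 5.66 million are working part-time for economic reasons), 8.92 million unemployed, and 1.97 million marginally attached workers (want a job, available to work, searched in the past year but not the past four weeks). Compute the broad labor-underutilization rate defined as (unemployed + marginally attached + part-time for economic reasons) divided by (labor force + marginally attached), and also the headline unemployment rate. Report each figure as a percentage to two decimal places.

Labor force = 156.74 + 8.92 = 165.66 million.
Numerator = 8.92 + 1.97 + 5.66 = 16.55 million.
Denominator = 165.66 + 1.97 = 167.63 million.
Broad rate = 16.55 / 167.63 = 9.87%.
Headline unemployment rate = 8.92 / 165.66 = 5.38%.

Broad underutilization rate ≈ 9.87%; headline unemployment rate ≈ 5.38%.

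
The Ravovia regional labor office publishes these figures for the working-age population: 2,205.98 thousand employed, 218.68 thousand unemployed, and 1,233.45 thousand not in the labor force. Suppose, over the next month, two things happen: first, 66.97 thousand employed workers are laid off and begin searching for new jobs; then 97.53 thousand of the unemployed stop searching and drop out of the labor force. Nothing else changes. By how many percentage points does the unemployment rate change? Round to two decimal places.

The unemployment rate changes by −0.94 percentage points.

Initially, labor force = 2,205.98 + 218.68 = 2,424.66 thousand, so u = 218.68/2,424.66 = 9.02%.
After the first change, employed falls and unemployed rises by 66.97; labor force unchanged → E = 2,139.01, U = 285.65, labor force = 2,424.66 thousand.
After the second change, unemployed and labor force both fall by 97.53 → E = 2,139.01, U = 188.12, labor force = 2,327.13 thousand.
New unemployment rate = 188.12 / 2,327.13 = 8.08%.
Change = 8.08% − 9.02% = −0.94 percentage points.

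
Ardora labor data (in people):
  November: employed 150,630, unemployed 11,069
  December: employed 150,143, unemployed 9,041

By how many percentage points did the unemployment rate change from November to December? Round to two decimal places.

November: labor force = 150,630 + 11,069 = 161,699; u = 11,069/161,699 = 6.85%.
December: labor force = 150,143 + 9,041 = 159,184; u = 9,041/159,184 = 5.68%.
Change = 5.68% − 6.85% = −1.17 pp.

The unemployment rate changed by −1.17 percentage points.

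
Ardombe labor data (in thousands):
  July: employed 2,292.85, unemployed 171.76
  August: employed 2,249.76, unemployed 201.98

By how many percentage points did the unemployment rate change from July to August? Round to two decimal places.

The unemployment rate changed by +1.27 percentage points.

July: labor force = 2,292.85 + 171.76 = 2,464.61; u = 171.76/2,464.61 = 6.97%.
August: labor force = 2,249.76 + 201.98 = 2,451.74; u = 201.98/2,451.74 = 8.24%.
Change = 8.24% − 6.97% = +1.27 pp.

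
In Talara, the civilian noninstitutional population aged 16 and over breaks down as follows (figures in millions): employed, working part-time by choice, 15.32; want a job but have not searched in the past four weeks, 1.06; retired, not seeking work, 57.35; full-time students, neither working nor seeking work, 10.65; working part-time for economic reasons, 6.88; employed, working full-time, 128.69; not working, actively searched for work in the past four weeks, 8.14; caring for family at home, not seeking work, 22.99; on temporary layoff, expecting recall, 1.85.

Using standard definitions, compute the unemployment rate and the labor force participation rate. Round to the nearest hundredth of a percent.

Unemployment rate ≈ 6.21%; labor force participation rate ≈ 63.61%.

Employed = 15.32 + 6.88 + 128.69 = 150.89 million (anyone who worked, including part-time for economic reasons, counts as employed).
Unemployed = 8.14 + 1.85 = 9.99 million (jobless and actively searching, or on temporary layoff).
Labor force = 150.89 + 9.99 = 160.88 million.
Not in labor force = 1.06 + 57.35 + 10.65 + 22.99 = 92.05 million (those not working and not actively searching are outside the labor force — including those who want a job but have given up searching).
Civilian working-age population = 160.88 + 92.05 = 252.93 million.
Unemployment rate = 9.99 / 160.88 = 6.21%.
Labor force participation rate = 160.88 / 252.93 = 63.61%.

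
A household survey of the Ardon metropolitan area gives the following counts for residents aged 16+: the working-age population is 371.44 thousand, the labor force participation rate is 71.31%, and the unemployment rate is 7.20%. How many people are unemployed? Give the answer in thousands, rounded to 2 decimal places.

Labor force = 0.7131 × 371.44 = 264.87 thousand.
Unemployed = 0.0720 × 264.87 ≈ 19.07 thousand.

About 19.07 thousand are unemployed.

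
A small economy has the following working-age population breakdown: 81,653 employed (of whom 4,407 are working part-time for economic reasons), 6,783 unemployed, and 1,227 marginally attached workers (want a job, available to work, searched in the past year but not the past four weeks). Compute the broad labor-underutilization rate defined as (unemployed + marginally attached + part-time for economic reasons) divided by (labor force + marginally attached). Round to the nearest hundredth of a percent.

Broad underutilization rate ≈ 13.85%.

Labor force = 81,653 + 6,783 = 88,436.
Numerator = 6,783 + 1,227 + 4,407 = 12,417.
Denominator = 88,436 + 1,227 = 89,663.
Broad rate = 12,417 / 89,663 = 13.85%.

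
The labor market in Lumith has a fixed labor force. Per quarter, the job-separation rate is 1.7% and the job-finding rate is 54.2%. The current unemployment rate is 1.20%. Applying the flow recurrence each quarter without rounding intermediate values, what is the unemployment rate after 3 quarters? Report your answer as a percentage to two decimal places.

Unemployment rate after three quarters ≈ 2.88%.

With a fixed labor force, u_{t+1} = u_t + s·(1−u_t) − f·u_t = u_t·(1−s−f) + s.
Here 1−s−f = 0.441 and s = 0.017.
u_1 = 0.012000 × 0.441 + 0.017 = 0.022292.
u_2 = 0.022292 × 0.441 + 0.017 = 0.026831.
u_3 = 0.026831 × 0.441 + 0.017 = 0.028832.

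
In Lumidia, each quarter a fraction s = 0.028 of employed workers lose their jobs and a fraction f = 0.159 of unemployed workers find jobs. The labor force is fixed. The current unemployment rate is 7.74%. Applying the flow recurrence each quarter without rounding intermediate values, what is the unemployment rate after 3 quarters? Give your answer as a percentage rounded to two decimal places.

With a fixed labor force, u_{t+1} = u_t + s·(1−u_t) − f·u_t = u_t·(1−s−f) + s.
Here 1−s−f = 0.813 and s = 0.028.
u_1 = 0.077400 × 0.813 + 0.028 = 0.090926.
u_2 = 0.090926 × 0.813 + 0.028 = 0.101923.
u_3 = 0.101923 × 0.813 + 0.028 = 0.110863.

Unemployment rate after three quarters ≈ 11.09%.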